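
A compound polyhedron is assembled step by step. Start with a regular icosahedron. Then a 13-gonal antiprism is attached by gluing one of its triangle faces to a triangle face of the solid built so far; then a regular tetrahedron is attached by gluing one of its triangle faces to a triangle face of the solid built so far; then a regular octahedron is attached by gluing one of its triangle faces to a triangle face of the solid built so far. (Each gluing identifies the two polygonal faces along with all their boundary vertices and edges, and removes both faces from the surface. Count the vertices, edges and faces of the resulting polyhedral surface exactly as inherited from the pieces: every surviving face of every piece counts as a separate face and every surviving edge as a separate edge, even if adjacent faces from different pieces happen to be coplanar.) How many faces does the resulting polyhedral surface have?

A regular icosahedron: V=12, E=30, F=20.
Attach a 13-gonal antiprism (V=26, E=52, F=28) along a 3-gon: merge 3 vertices and 3 edges, delete both glued faces → V=35, E=79, F=46.
Attach a regular tetrahedron (V=4, E=6, F=4) along a 3-gon: merge 3 vertices and 3 edges, delete both glued faces → V=36, E=82, F=48.
Attach a regular octahedron (V=6, E=12, F=8) along a 3-gon: merge 3 vertices and 3 edges, delete both glued faces → V=39, E=91, F=54.
Check: V − E + F = 39 − 91 + 54 = 2.

54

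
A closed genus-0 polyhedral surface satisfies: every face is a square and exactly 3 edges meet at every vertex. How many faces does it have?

6

Each face has 4 edges and each edge borders two faces, so 2E = 4F.
Each vertex has degree 3, so 3V = 2E and hence V = 4F/3.
Euler: V − E + F = 2 ⇒ (4F/3) − (4F/2) + F = 2.
Multiply by 6: (8 − 12 + 6)F = 12, i.e. 2F = 12.
So F = 6, E = 4·6/2 = 12, V = 4·6/3 = 8.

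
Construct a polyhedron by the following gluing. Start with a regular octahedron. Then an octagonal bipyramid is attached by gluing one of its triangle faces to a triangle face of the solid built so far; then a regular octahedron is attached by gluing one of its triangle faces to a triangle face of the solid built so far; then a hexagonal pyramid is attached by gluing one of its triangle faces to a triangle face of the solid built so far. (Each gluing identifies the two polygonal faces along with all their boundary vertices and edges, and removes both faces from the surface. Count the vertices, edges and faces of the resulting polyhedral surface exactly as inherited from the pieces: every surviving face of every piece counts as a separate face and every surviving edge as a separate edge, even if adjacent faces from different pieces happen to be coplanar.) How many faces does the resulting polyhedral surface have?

A regular octahedron: V=6, E=12, F=8.
Attach an octagonal bipyramid (V=10, E=24, F=16) along a 3-gon: merge 3 vertices and 3 edges, delete both glued faces → V=13, E=33, F=22.
Attach a regular octahedron (V=6, E=12, F=8) along a 3-gon: merge 3 vertices and 3 edges, delete both glued faces → V=16, E=42, F=28.
Attach a hexagonal pyramid (V=7, E=12, F=7) along a 3-gon: merge 3 vertices and 3 edges, delete both glued faces → V=20, E=51, F=33.
Check: V − E + F = 20 − 51 + 33 = 2.

33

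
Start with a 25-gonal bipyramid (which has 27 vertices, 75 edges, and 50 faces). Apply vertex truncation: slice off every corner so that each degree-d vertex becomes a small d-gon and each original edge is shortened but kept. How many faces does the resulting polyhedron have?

Truncation replaces each original edge-end by a new vertex, so V′ = 2E = 150.
Each original edge survives, and each old vertex of degree d contributes d new edges; summing degrees gives Σd = 2E, so E′ = E + 2E = 3E = 225.
Each original face survives and each original vertex becomes one new face: F′ = F + V = 77.

77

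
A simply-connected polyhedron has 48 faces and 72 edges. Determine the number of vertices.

Here V − E + F = 2.
V = 2 + E − F = 2 + 72 − 48 = 26.

26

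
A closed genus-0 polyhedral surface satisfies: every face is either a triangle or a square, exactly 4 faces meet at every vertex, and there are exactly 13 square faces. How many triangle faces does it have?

Let x be the number of triangles; then F = 13 + x.
Edge–face incidences: 2E = 4·13 + 3·x = 52 + 3x.
Every vertex has degree 4, so 4V = 2E.
Euler: V − E + F = 2 ⇒ (2E)/4 − E + (13 + x) = 2.
Multiply by 8: 2·(2E) − 4·(2E) + 8·(13 + x) = 16, i.e. 104 + 8x − 2·(52 + 3x) = 16.
Collecting terms: 2x = 16, so x = 8.
Then 2E = 52 + 3·8 = 76, so E = 38, V = 2E/4 = 19, F = 13 + 8 = 21.

8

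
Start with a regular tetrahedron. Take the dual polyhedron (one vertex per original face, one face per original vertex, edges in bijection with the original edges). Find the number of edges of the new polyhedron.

The base solid has V = 4, E = 6, F = 4.
The dual swaps V and F and preserves E: V′ = F = 4, E′ = E = 6, F′ = V = 4.

6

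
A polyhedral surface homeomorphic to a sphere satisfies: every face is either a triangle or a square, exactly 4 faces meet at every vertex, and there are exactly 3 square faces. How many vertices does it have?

Let x be the number of triangles; then F = 3 + x.
Edge–face incidences: 2E = 4·3 + 3·x = 12 + 3x.
Every vertex has degree 4, so 4V = 2E.
Euler: V − E + F = 2 ⇒ (2E)/4 − E + (3 + x) = 2.
Multiply by 8: 2·(2E) − 4·(2E) + 8·(3 + x) = 16, i.e. 24 + 8x − 2·(12 + 3x) = 16.
Collecting terms: 2x = 16, so x = 8.
Then 2E = 12 + 3·8 = 36, so E = 18, V = 2E/4 = 9, F = 3 + 8 = 11.

9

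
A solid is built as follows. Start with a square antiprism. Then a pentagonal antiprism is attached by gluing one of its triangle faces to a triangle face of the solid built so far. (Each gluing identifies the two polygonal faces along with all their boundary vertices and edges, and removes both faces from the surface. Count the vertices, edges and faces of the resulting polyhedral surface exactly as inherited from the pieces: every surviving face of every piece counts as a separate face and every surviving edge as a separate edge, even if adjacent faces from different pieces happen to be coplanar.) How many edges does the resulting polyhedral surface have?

33

A square antiprism: V=8, E=16, F=10.
Attach a pentagonal antiprism (V=10, E=20, F=12) along a 3-gon: merge 3 vertices and 3 edges, delete both glued faces → V=15, E=33, F=20.
Check: V − E + F = 15 − 33 + 20 = 2.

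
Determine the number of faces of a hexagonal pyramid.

7

A pyramid on an n-gon base has one n-gon and n triangles: V = 6 + 1 = 7, E = 2·6 = 12, F = 6 + 1 = 7.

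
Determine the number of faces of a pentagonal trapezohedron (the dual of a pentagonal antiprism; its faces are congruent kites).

The n-trapezohedron (dual of the n-antiprism) has V = 2·5 + 2 = 12, E = 4·5 = 20, F = 2·5 = 10.

10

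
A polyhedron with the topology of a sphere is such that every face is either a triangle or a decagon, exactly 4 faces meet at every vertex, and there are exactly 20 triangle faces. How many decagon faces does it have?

Let x be the number of decagons; then F = 20 + x.
Edge–face incidences: 2E = 3·20 + 10·x = 60 + 10x.
Every vertex has degree 4, so 4V = 2E.
Euler: V − E + F = 2 ⇒ (2E)/4 − E + (20 + x) = 2.
Multiply by 8: 2·(2E) − 4·(2E) + 8·(20 + x) = 16, i.e. 160 + 8x − 2·(60 + 10x) = 16.
Collecting terms: −12x + 40 = 16, so −12x = −24, so x = 2.
Then 2E = 60 + 10·2 = 80, so E = 40, V = 2E/4 = 20, F = 20 + 2 = 22.

2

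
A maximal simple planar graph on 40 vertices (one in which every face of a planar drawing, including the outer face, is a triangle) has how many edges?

114

In a plane triangulation 3F = 2E and V − E + F = 2, so E = 3V − 6 = 3·40 − 6 = 114.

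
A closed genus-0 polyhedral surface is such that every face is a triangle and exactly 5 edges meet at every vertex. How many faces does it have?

Each face has 3 edges and each edge borders two faces, so 2E = 3F.
Each vertex has degree 5, so 5V = 2E and hence V = 3F/5.
Euler: V − E + F = 2 ⇒ (3F/5) − (3F/2) + F = 2.
Multiply by 10: (6 − 15 + 10)F = 20, i.e. 1F = 20.
So F = 20, E = 3·20/2 = 30, V = 3·20/5 = 12.

20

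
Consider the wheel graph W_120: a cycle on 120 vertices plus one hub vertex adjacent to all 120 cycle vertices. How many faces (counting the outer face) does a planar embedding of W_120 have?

W_120 has V = 120 + 1 = 121 vertices and E = 2·120 = 240 edges.
By Euler's formula F = 2 − V + E = 2 − 121 + 240 = 121.

121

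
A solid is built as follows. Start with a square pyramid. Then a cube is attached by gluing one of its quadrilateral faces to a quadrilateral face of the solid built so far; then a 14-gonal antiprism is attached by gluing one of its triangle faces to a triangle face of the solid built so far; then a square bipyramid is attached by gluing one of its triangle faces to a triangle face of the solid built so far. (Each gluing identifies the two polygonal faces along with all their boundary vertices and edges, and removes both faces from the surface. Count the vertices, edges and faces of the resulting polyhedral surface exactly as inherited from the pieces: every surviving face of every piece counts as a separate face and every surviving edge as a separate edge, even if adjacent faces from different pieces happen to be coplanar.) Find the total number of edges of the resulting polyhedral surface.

A square pyramid: V=5, E=8, F=5.
Attach a cube (V=8, E=12, F=6) along a 4-gon: merge 4 vertices and 4 edges, delete both glued faces → V=9, E=16, F=9.
Attach a 14-gonal antiprism (V=28, E=56, F=30) along a 3-gon: merge 3 vertices and 3 edges, delete both glued faces → V=34, E=69, F=37.
Attach a square bipyramid (V=6, E=12, F=8) along a 3-gon: merge 3 vertices and 3 edges, delete both glued faces → V=37, E=78, F=43.
Check: V − E + F = 37 − 78 + 43 = 2.

78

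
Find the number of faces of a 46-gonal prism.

48

A prism on an n-gon has two n-gon bases and n rectangular sides: V = 2·46 = 92, E = 3·46 = 138, F = 46 + 2 = 48.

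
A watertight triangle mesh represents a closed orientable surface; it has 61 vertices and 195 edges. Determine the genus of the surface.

3

Every face is a triangle and each edge borders two faces, so 3F = 2·195, giving F = 130.
χ = V − E + F = 61 − 195 + 130 = -4.
For a closed orientable surface χ = 2 − 2g, so g = (2 − (-4))/2 = 3.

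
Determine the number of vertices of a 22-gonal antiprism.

An antiprism on an n-gon has two n-gon caps and 2n triangles: V = 2·22 = 44, E = 4·22 = 88, F = 2·22 + 2 = 46.

44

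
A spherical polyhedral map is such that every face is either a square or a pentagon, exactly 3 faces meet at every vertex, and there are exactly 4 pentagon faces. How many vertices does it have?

12

Let x be the number of squares; then F = 4 + x.
Edge–face incidences: 2E = 5·4 + 4·x = 20 + 4x.
Every vertex has degree 3, so 3V = 2E.
Euler: V − E + F = 2 ⇒ (2E)/3 − E + (4 + x) = 2.
Multiply by 6: 2·(2E) − 3·(2E) + 6·(4 + x) = 12, i.e. 24 + 6x − (20 + 4x) = 12.
Collecting terms: 2x + 4 = 12, so 2x = 8, so x = 4.
Then 2E = 20 + 4·4 = 36, so E = 18, V = 2E/3 = 12, F = 4 + 4 = 8.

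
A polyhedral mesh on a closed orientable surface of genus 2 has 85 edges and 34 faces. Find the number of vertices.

For a closed orientable surface of genus 2, χ = 2 − 2·2 = -2.
V = -2 + E − F = -2 + 85 − 34 = 49.

49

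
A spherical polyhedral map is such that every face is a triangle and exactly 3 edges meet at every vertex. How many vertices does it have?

Each face has 3 edges and each edge borders two faces, so 2E = 3F.
Each vertex has degree 3, so 3V = 2E and hence V = 3F/3.
Euler: V − E + F = 2 ⇒ (3F/3) − (3F/2) + F = 2.
Multiply by 6: (6 − 9 + 6)F = 12, i.e. 3F = 12.
So F = 4, E = 3·4/2 = 6, V = 3·4/3 = 4.

4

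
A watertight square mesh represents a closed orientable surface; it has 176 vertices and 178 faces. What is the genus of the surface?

2

Every face is a square, so 2E = 4·178 = 712, giving E = 356.
χ = V − E + F = 176 − 356 + 178 = -2.
For a closed orientable surface χ = 2 − 2g, so g = (2 − (-2))/2 = 2.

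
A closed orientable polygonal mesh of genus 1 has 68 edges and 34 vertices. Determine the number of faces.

For a closed orientable surface of genus 1, χ = 2 − 2·1 = 0.
F = 0 − V + E = 0 − 34 + 68 = 34.

34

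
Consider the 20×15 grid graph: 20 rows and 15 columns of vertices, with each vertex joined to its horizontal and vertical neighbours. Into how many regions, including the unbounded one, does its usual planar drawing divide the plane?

The grid has V = 20·15 = 300 vertices and E = 20·14 + 15·19 = 565 edges.
F = 2 − V + E = 2 − 300 + 565 = 267.

267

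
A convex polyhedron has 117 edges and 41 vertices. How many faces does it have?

Here V − E + F = 2.
F = 2 − V + E = 2 − 41 + 117 = 78.

78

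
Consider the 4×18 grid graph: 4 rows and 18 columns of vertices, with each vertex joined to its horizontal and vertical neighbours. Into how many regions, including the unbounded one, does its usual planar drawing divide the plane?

52

The grid has V = 4·18 = 72 vertices and E = 4·17 + 18·3 = 122 edges.
F = 2 − V + E = 2 − 72 + 122 = 52.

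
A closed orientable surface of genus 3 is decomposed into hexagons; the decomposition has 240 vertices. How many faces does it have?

122

χ = 2 − 2·3 = -4, and every face is a hexagon so 6F = 2E.
V − E + F = -4 with E = 6F/2 gives 240 − (6/2 − 1)·F = -4, so F = 122 and E = 366.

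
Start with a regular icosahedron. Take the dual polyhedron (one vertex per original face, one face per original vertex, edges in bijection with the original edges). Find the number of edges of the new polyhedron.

The base solid has V = 12, E = 30, F = 20.
The dual swaps V and F and preserves E: V′ = F = 20, E′ = E = 30, F′ = V = 12.

30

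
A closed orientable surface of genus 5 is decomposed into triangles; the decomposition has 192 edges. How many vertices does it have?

χ = 2 − 2·5 = -8, and every face is a triangle so 3F = 2E.
F = 2E/3 = 128. Then V = -8 + E − F = -8 + 192 − 128 = 56.

56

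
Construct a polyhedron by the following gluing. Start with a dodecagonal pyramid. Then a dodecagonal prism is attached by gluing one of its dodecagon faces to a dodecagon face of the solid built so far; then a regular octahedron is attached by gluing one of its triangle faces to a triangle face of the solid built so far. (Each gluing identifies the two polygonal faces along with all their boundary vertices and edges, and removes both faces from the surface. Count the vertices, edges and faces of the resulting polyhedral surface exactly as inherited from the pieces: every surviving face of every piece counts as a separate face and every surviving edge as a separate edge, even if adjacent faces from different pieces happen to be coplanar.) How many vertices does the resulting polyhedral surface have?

A dodecagonal pyramid: V=13, E=24, F=13.
Attach a dodecagonal prism (V=24, E=36, F=14) along a 12-gon: merge 12 vertices and 12 edges, delete both glued faces → V=25, E=48, F=25.
Attach a regular octahedron (V=6, E=12, F=8) along a 3-gon: merge 3 vertices and 3 edges, delete both glued faces → V=28, E=57, F=31.
Check: V − E + F = 28 − 57 + 31 = 2.

28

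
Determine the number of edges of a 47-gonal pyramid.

A pyramid on an n-gon base has one n-gon and n triangles: V = 47 + 1 = 48, E = 2·47 = 94, F = 47 + 1 = 48.

94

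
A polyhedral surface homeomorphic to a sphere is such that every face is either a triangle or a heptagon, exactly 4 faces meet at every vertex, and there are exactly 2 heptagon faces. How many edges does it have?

28

Let x be the number of triangles; then F = 2 + x.
Edge–face incidences: 2E = 7·2 + 3·x = 14 + 3x.
Every vertex has degree 4, so 4V = 2E.
Euler: V − E + F = 2 ⇒ (2E)/4 − E + (2 + x) = 2.
Multiply by 8: 2·(2E) − 4·(2E) + 8·(2 + x) = 16, i.e. 16 + 8x − 2·(14 + 3x) = 16.
Collecting terms: 2x − 12 = 16, so 2x = 28, so x = 14.
Then 2E = 14 + 3·14 = 56, so E = 28, V = 2E/4 = 14, F = 2 + 14 = 16.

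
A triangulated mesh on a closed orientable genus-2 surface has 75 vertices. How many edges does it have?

231

χ = 2 − 2·2 = -2, and every face is a triangle so 3F = 2E.
V − E + F = -2 with E = 3F/2 gives 75 − (3/2 − 1)·F = -2, so F = 154 and E = 231.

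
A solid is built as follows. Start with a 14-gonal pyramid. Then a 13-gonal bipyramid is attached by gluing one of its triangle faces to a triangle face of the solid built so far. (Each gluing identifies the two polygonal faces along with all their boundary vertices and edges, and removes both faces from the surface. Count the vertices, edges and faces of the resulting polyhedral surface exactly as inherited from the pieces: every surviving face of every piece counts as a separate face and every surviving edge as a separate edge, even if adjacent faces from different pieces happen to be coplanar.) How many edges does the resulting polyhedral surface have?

A 14-gonal pyramid: V=15, E=28, F=15.
Attach a 13-gonal bipyramid (V=15, E=39, F=26) along a 3-gon: merge 3 vertices and 3 edges, delete both glued faces → V=27, E=64, F=39.
Check: V − E + F = 27 − 64 + 39 = 2.

64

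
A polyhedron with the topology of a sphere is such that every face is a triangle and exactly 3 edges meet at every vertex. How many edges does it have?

6

Each face has 3 edges and each edge borders two faces, so 2E = 3F.
Each vertex has degree 3, so 3V = 2E and hence V = 3F/3.
Euler: V − E + F = 2 ⇒ (3F/3) − (3F/2) + F = 2.
Multiply by 6: (6 − 9 + 6)F = 12, i.e. 3F = 12.
So F = 4, E = 3·4/2 = 6, V = 3·4/3 = 4.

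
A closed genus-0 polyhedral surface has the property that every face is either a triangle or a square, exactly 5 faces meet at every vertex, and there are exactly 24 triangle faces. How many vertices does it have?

16

Let x be the number of squares; then F = 24 + x.
Edge–face incidences: 2E = 3·24 + 4·x = 72 + 4x.
Every vertex has degree 5, so 5V = 2E.
Euler: V − E + F = 2 ⇒ (2E)/5 − E + (24 + x) = 2.
Multiply by 10: 2·(2E) − 5·(2E) + 10·(24 + x) = 20, i.e. 240 + 10x − 3·(72 + 4x) = 20.
Collecting terms: −2x + 24 = 20, so −2x = −4, so x = 2.
Then 2E = 72 + 4·2 = 80, so E = 40, V = 2E/5 = 16, F = 24 + 2 = 26.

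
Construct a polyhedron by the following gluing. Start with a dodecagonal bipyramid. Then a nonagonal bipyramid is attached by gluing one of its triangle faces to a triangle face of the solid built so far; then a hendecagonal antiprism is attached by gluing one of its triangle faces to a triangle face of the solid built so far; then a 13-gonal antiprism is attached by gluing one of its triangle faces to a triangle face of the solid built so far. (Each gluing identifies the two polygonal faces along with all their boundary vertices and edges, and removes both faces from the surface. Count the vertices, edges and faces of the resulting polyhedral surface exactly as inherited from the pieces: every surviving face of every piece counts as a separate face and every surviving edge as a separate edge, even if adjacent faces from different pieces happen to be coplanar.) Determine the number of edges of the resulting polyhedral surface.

150

A dodecagonal bipyramid: V=14, E=36, F=24.
Attach a nonagonal bipyramid (V=11, E=27, F=18) along a 3-gon: merge 3 vertices and 3 edges, delete both glued faces → V=22, E=60, F=40.
Attach a hendecagonal antiprism (V=22, E=44, F=24) along a 3-gon: merge 3 vertices and 3 edges, delete both glued faces → V=41, E=101, F=62.
Attach a 13-gonal antiprism (V=26, E=52, F=28) along a 3-gon: merge 3 vertices and 3 edges, delete both glued faces → V=64, E=150, F=88.
Check: V − E + F = 64 − 150 + 88 = 2.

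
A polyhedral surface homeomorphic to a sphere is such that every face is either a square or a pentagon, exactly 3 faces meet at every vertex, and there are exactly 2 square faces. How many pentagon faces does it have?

8

Let x be the number of pentagons; then F = 2 + x.
Edge–face incidences: 2E = 4·2 + 5·x = 8 + 5x.
Every vertex has degree 3, so 3V = 2E.
Euler: V − E + F = 2 ⇒ (2E)/3 − E + (2 + x) = 2.
Multiply by 6: 2·(2E) − 3·(2E) + 6·(2 + x) = 12, i.e. 12 + 6x − (8 + 5x) = 12.
Collecting terms: x + 4 = 12, so x = 8.
Then 2E = 8 + 5·8 = 48, so E = 24, V = 2E/3 = 16, F = 2 + 8 = 10.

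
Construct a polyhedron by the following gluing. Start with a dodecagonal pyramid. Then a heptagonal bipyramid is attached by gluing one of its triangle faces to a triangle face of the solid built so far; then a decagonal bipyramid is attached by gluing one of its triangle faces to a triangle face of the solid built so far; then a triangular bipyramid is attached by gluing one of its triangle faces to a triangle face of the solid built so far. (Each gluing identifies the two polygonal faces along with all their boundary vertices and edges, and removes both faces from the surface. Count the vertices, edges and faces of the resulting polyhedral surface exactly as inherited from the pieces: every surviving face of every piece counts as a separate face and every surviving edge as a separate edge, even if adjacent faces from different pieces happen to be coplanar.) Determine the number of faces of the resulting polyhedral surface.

47

A dodecagonal pyramid: V=13, E=24, F=13.
Attach a heptagonal bipyramid (V=9, E=21, F=14) along a 3-gon: merge 3 vertices and 3 edges, delete both glued faces → V=19, E=42, F=25.
Attach a decagonal bipyramid (V=12, E=30, F=20) along a 3-gon: merge 3 vertices and 3 edges, delete both glued faces → V=28, E=69, F=43.
Attach a triangular bipyramid (V=5, E=9, F=6) along a 3-gon: merge 3 vertices and 3 edges, delete both glued faces → V=30, E=75, F=47.
Check: V − E + F = 30 − 75 + 47 = 2.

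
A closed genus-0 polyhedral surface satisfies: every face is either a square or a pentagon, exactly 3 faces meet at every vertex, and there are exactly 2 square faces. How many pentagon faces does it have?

Let x be the number of pentagons; then F = 2 + x.
Edge–face incidences: 2E = 4·2 + 5·x = 8 + 5x.
Every vertex has degree 3, so 3V = 2E.
Euler: V − E + F = 2 ⇒ (2E)/3 − E + (2 + x) = 2.
Multiply by 6: 2·(2E) − 3·(2E) + 6·(2 + x) = 12, i.e. 12 + 6x − (8 + 5x) = 12.
Collecting terms: x + 4 = 12, so x = 8.
Then 2E = 8 + 5·8 = 48, so E = 24, V = 2E/3 = 16, F = 2 + 8 = 10.

8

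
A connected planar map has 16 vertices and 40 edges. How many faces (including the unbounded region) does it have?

Euler's formula for a connected plane graph: V − E + F = 2, so F = 2 − 16 + 40 = 26.

26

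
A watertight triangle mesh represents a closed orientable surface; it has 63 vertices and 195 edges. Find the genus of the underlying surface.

2

Every face is a triangle and each edge borders two faces, so 3F = 2·195, giving F = 130.
χ = V − E + F = 63 − 195 + 130 = -2.
For a closed orientable surface χ = 2 − 2g, so g = (2 − (-2))/2 = 2.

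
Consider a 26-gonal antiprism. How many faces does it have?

An antiprism on an n-gon has two n-gon caps and 2n triangles: V = 2·26 = 52, E = 4·26 = 104, F = 2·26 + 2 = 54.
Check: V − E + F = 52 − 104 + 54 = 2.

54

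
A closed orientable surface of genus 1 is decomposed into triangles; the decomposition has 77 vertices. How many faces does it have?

154

χ = 2 − 2·1 = 0, and every face is a triangle so 3F = 2E.
V − E + F = 0 with E = 3F/2 gives 77 − (3/2 − 1)·F = 0, so F = 154 and E = 231.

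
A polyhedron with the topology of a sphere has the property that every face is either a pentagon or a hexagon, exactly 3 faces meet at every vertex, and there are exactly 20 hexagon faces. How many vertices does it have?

60

Let x be the number of pentagons; then F = 20 + x.
Edge–face incidences: 2E = 6·20 + 5·x = 120 + 5x.
Every vertex has degree 3, so 3V = 2E.
Euler: V − E + F = 2 ⇒ (2E)/3 − E + (20 + x) = 2.
Multiply by 6: 2·(2E) − 3·(2E) + 6·(20 + x) = 12, i.e. 120 + 6x − (120 + 5x) = 12.
Collecting terms: x = 12.
Then 2E = 120 + 5·12 = 180, so E = 90, V = 2E/3 = 60, F = 20 + 12 = 32.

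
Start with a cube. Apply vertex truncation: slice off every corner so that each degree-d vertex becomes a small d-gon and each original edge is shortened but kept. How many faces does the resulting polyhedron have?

The base solid has V = 8, E = 12, F = 6.
Truncation replaces each original edge-end by a new vertex, so V′ = 2E = 24.
Each original edge survives, and each old vertex of degree d contributes d new edges; summing degrees gives Σd = 2E, so E′ = E + 2E = 3E = 36.
Each original face survives and each original vertex becomes one new face: F′ = F + V = 14.

14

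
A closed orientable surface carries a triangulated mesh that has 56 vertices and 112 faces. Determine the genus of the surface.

1

Every face is a triangle, so 2E = 3·112 = 336, giving E = 168.
χ = V − E + F = 56 − 168 + 112 = 0.
For a closed orientable surface χ = 2 − 2g, so g = (2 − (0))/2 = 1.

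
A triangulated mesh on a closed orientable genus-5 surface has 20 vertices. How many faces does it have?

56

χ = 2 − 2·5 = -8, and every face is a triangle so 3F = 2E.
V − E + F = -8 with E = 3F/2 gives 20 − (3/2 − 1)·F = -8, so F = 56 and E = 84.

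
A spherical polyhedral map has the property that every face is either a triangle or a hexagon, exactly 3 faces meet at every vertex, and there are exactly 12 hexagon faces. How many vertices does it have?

Let x be the number of triangles; then F = 12 + x.
Edge–face incidences: 2E = 6·12 + 3·x = 72 + 3x.
Every vertex has degree 3, so 3V = 2E.
Euler: V − E + F = 2 ⇒ (2E)/3 − E + (12 + x) = 2.
Multiply by 6: 2·(2E) − 3·(2E) + 6·(12 + x) = 12, i.e. 72 + 6x − (72 + 3x) = 12.
Collecting terms: 3x = 12, so x = 4.
Then 2E = 72 + 3·4 = 84, so E = 42, V = 2E/3 = 28, F = 12 + 4 = 16.

28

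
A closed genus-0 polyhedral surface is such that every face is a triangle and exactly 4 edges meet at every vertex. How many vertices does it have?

Each face has 3 edges and each edge borders two faces, so 2E = 3F.
Each vertex has degree 4, so 4V = 2E and hence V = 3F/4.
Euler: V − E + F = 2 ⇒ (3F/4) − (3F/2) + F = 2.
Multiply by 8: (6 − 12 + 8)F = 16, i.e. 2F = 16.
So F = 8, E = 3·8/2 = 12, V = 3·8/4 = 6.

6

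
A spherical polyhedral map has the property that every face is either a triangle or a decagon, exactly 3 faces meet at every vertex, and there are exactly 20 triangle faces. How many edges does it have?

90

Let x be the number of decagons; then F = 20 + x.
Edge–face incidences: 2E = 3·20 + 10·x = 60 + 10x.
Every vertex has degree 3, so 3V = 2E.
Euler: V − E + F = 2 ⇒ (2E)/3 − E + (20 + x) = 2.
Multiply by 6: 2·(2E) − 3·(2E) + 6·(20 + x) = 12, i.e. 120 + 6x − (60 + 10x) = 12.
Collecting terms: −4x + 60 = 12, so −4x = −48, so x = 12.
Then 2E = 60 + 10·12 = 180, so E = 90, V = 2E/3 = 60, F = 20 + 12 = 32.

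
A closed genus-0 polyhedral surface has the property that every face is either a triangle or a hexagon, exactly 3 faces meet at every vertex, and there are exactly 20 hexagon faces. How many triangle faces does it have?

Let x be the number of triangles; then F = 20 + x.
Edge–face incidences: 2E = 6·20 + 3·x = 120 + 3x.
Every vertex has degree 3, so 3V = 2E.
Euler: V − E + F = 2 ⇒ (2E)/3 − E + (20 + x) = 2.
Multiply by 6: 2·(2E) − 3·(2E) + 6·(20 + x) = 12, i.e. 120 + 6x − (120 + 3x) = 12.
Collecting terms: 3x = 12, so x = 4.
Then 2E = 120 + 3·4 = 132, so E = 66, V = 2E/3 = 44, F = 20 + 4 = 24.

4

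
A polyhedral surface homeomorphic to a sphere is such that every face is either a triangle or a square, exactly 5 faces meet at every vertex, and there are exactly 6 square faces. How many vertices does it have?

24

Let x be the number of triangles; then F = 6 + x.
Edge–face incidences: 2E = 4·6 + 3·x = 24 + 3x.
Every vertex has degree 5, so 5V = 2E.
Euler: V − E + F = 2 ⇒ (2E)/5 − E + (6 + x) = 2.
Multiply by 10: 2·(2E) − 5·(2E) + 10·(6 + x) = 20, i.e. 60 + 10x − 3·(24 + 3x) = 20.
Collecting terms: x − 12 = 20, so x = 32.
Then 2E = 24 + 3·32 = 120, so E = 60, V = 2E/5 = 24, F = 6 + 32 = 38.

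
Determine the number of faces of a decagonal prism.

12

A prism on an n-gon has two n-gon bases and n rectangular sides: V = 2·10 = 20, E = 3·10 = 30, F = 10 + 2 = 12.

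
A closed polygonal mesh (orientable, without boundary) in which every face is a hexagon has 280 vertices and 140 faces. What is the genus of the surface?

Every face is a hexagon, so 2E = 6·140 = 840, giving E = 420.
χ = V − E + F = 280 − 420 + 140 = 0.
For a closed orientable surface χ = 2 − 2g, so g = (2 − (0))/2 = 1.

1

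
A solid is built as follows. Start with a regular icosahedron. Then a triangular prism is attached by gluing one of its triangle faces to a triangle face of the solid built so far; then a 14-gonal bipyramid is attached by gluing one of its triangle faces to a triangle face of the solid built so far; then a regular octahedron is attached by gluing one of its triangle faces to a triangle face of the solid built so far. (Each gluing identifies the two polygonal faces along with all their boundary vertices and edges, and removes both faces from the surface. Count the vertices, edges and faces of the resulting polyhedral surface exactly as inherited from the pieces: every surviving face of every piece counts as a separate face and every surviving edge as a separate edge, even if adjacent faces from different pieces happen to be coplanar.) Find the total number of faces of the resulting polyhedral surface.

A regular icosahedron: V=12, E=30, F=20.
Attach a triangular prism (V=6, E=9, F=5) along a 3-gon: merge 3 vertices and 3 edges, delete both glued faces → V=15, E=36, F=23.
Attach a 14-gonal bipyramid (V=16, E=42, F=28) along a 3-gon: merge 3 vertices and 3 edges, delete both glued faces → V=28, E=75, F=49.
Attach a regular octahedron (V=6, E=12, F=8) along a 3-gon: merge 3 vertices and 3 edges, delete both glued faces → V=31, E=84, F=55.
Check: V − E + F = 31 − 84 + 55 = 2.

55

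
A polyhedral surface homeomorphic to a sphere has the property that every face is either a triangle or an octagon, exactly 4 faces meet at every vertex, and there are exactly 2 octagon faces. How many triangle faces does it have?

Let x be the number of triangles; then F = 2 + x.
Edge–face incidences: 2E = 8·2 + 3·x = 16 + 3x.
Every vertex has degree 4, so 4V = 2E.
Euler: V − E + F = 2 ⇒ (2E)/4 − E + (2 + x) = 2.
Multiply by 8: 2·(2E) − 4·(2E) + 8·(2 + x) = 16, i.e. 16 + 8x − 2·(16 + 3x) = 16.
Collecting terms: 2x − 16 = 16, so 2x = 32, so x = 16.
Then 2E = 16 + 3·16 = 64, so E = 32, V = 2E/4 = 16, F = 2 + 16 = 18.

16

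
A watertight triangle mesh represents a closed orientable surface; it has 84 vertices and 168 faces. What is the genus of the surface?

1

Every face is a triangle, so 2E = 3·168 = 504, giving E = 252.
χ = V − E + F = 84 − 252 + 168 = 0.
For a closed orientable surface χ = 2 − 2g, so g = (2 − (0))/2 = 1.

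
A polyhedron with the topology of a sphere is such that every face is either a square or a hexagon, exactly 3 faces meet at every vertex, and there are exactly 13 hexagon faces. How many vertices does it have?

34

Let x be the number of squares; then F = 13 + x.
Edge–face incidences: 2E = 6·13 + 4·x = 78 + 4x.
Every vertex has degree 3, so 3V = 2E.
Euler: V − E + F = 2 ⇒ (2E)/3 − E + (13 + x) = 2.
Multiply by 6: 2·(2E) − 3·(2E) + 6·(13 + x) = 12, i.e. 78 + 6x − (78 + 4x) = 12.
Collecting terms: 2x = 12, so x = 6.
Then 2E = 78 + 4·6 = 102, so E = 51, V = 2E/3 = 34, F = 13 + 6 = 19.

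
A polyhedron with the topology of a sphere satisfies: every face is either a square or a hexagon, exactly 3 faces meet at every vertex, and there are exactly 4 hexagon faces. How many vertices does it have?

Let x be the number of squares; then F = 4 + x.
Edge–face incidences: 2E = 6·4 + 4·x = 24 + 4x.
Every vertex has degree 3, so 3V = 2E.
Euler: V − E + F = 2 ⇒ (2E)/3 − E + (4 + x) = 2.
Multiply by 6: 2·(2E) − 3·(2E) + 6·(4 + x) = 12, i.e. 24 + 6x − (24 + 4x) = 12.
Collecting terms: 2x = 12, so x = 6.
Then 2E = 24 + 4·6 = 48, so E = 24, V = 2E/3 = 16, F = 4 + 6 = 10.

16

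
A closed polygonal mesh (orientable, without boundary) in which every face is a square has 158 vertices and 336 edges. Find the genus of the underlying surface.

Every face is a square and each edge borders two faces, so 4F = 2·336, giving F = 168.
χ = V − E + F = 158 − 336 + 168 = -10.
For a closed orientable surface χ = 2 − 2g, so g = (2 − (-10))/2 = 6.

6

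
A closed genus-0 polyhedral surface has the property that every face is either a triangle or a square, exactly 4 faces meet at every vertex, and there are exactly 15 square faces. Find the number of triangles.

Let x be the number of triangles; then F = 15 + x.
Edge–face incidences: 2E = 4·15 + 3·x = 60 + 3x.
Every vertex has degree 4, so 4V = 2E.
Euler: V − E + F = 2 ⇒ (2E)/4 − E + (15 + x) = 2.
Multiply by 8: 2·(2E) − 4·(2E) + 8·(15 + x) = 16, i.e. 120 + 8x − 2·(60 + 3x) = 16.
Collecting terms: 2x = 16, so x = 8.
Then 2E = 60 + 3·8 = 84, so E = 42, V = 2E/4 = 21, F = 15 + 8 = 23.

8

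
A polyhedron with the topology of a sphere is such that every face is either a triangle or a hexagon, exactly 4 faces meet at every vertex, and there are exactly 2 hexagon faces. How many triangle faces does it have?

Let x be the number of triangles; then F = 2 + x.
Edge–face incidences: 2E = 6·2 + 3·x = 12 + 3x.
Every vertex has degree 4, so 4V = 2E.
Euler: V − E + F = 2 ⇒ (2E)/4 − E + (2 + x) = 2.
Multiply by 8: 2·(2E) − 4·(2E) + 8·(2 + x) = 16, i.e. 16 + 8x − 2·(12 + 3x) = 16.
Collecting terms: 2x − 8 = 16, so 2x = 24, so x = 12.
Then 2E = 12 + 3·12 = 48, so E = 24, V = 2E/4 = 12, F = 2 + 12 = 14.

12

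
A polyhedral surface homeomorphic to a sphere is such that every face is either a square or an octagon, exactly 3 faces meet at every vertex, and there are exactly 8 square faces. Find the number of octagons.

Let x be the number of octagons; then F = 8 + x.
Edge–face incidences: 2E = 4·8 + 8·x = 32 + 8x.
Every vertex has degree 3, so 3V = 2E.
Euler: V − E + F = 2 ⇒ (2E)/3 − E + (8 + x) = 2.
Multiply by 6: 2·(2E) − 3·(2E) + 6·(8 + x) = 12, i.e. 48 + 6x − (32 + 8x) = 12.
Collecting terms: −2x + 16 = 12, so −2x = −4, so x = 2.
Then 2E = 32 + 8·2 = 48, so E = 24, V = 2E/3 = 16, F = 8 + 2 = 10.

2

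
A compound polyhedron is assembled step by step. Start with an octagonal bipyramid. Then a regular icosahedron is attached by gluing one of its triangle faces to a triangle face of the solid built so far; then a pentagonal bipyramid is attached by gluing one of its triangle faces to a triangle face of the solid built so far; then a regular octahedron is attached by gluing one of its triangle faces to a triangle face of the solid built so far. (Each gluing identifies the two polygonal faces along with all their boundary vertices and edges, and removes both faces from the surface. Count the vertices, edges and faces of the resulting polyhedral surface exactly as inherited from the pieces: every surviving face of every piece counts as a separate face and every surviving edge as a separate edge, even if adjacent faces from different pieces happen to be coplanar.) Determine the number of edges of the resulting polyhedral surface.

72

An octagonal bipyramid: V=10, E=24, F=16.
Attach a regular icosahedron (V=12, E=30, F=20) along a 3-gon: merge 3 vertices and 3 edges, delete both glued faces → V=19, E=51, F=34.
Attach a pentagonal bipyramid (V=7, E=15, F=10) along a 3-gon: merge 3 vertices and 3 edges, delete both glued faces → V=23, E=63, F=42.
Attach a regular octahedron (V=6, E=12, F=8) along a 3-gon: merge 3 vertices and 3 edges, delete both glued faces → V=26, E=72, F=48.
Check: V − E + F = 26 − 72 + 48 = 2.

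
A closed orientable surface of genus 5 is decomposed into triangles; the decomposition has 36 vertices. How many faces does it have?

χ = 2 − 2·5 = -8, and every face is a triangle so 3F = 2E.
V − E + F = -8 with E = 3F/2 gives 36 − (3/2 − 1)·F = -8, so F = 88 and E = 132.

88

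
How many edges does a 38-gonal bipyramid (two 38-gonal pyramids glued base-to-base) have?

114

A bipyramid over an n-gon has 2n triangular faces and n + 2 vertices: V = 38 + 2 = 40, E = 3·38 = 114, F = 2·38 = 76.
Check: V − E + F = 40 − 114 + 76 = 2.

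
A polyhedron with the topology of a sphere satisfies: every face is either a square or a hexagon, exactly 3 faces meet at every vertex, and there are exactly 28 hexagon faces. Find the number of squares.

Let x be the number of squares; then F = 28 + x.
Edge–face incidences: 2E = 6·28 + 4·x = 168 + 4x.
Every vertex has degree 3, so 3V = 2E.
Euler: V − E + F = 2 ⇒ (2E)/3 − E + (28 + x) = 2.
Multiply by 6: 2·(2E) − 3·(2E) + 6·(28 + x) = 12, i.e. 168 + 6x − (168 + 4x) = 12.
Collecting terms: 2x = 12, so x = 6.
Then 2E = 168 + 4·6 = 192, so E = 96, V = 2E/3 = 64, F = 28 + 6 = 34.

6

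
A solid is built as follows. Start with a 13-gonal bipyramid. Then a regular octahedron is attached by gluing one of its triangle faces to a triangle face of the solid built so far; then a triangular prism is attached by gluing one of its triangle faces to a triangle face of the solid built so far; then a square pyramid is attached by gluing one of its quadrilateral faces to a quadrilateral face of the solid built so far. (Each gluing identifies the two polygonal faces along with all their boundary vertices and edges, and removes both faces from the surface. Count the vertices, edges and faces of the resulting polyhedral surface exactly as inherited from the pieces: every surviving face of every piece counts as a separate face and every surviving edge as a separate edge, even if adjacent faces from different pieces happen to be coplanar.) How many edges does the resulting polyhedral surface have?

58

A 13-gonal bipyramid: V=15, E=39, F=26.
Attach a regular octahedron (V=6, E=12, F=8) along a 3-gon: merge 3 vertices and 3 edges, delete both glued faces → V=18, E=48, F=32.
Attach a triangular prism (V=6, E=9, F=5) along a 3-gon: merge 3 vertices and 3 edges, delete both glued faces → V=21, E=54, F=35.
Attach a square pyramid (V=5, E=8, F=5) along a 4-gon: merge 4 vertices and 4 edges, delete both glued faces → V=22, E=58, F=38.
Check: V − E + F = 22 − 58 + 38 = 2.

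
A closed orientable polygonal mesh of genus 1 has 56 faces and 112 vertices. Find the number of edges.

For a closed orientable surface of genus 1, χ = 2 − 2·1 = 0.
E = V + F − (0) = 112 + 56 − (0) = 168.

168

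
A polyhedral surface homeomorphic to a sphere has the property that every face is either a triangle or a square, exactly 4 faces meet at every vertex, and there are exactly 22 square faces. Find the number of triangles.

8

Let x be the number of triangles; then F = 22 + x.
Edge–face incidences: 2E = 4·22 + 3·x = 88 + 3x.
Every vertex has degree 4, so 4V = 2E.
Euler: V − E + F = 2 ⇒ (2E)/4 − E + (22 + x) = 2.
Multiply by 8: 2·(2E) − 4·(2E) + 8·(22 + x) = 16, i.e. 176 + 8x − 2·(88 + 3x) = 16.
Collecting terms: 2x = 16, so x = 8.
Then 2E = 88 + 3·8 = 112, so E = 56, V = 2E/4 = 28, F = 22 + 8 = 30.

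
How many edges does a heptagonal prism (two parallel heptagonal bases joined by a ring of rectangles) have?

A prism on an n-gon has two n-gon bases and n rectangular sides: V = 2·7 = 14, E = 3·7 = 21, F = 7 + 2 = 9.

21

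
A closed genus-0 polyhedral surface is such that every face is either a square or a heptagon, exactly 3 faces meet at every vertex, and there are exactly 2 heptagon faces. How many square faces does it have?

Let x be the number of squares; then F = 2 + x.
Edge–face incidences: 2E = 7·2 + 4·x = 14 + 4x.
Every vertex has degree 3, so 3V = 2E.
Euler: V − E + F = 2 ⇒ (2E)/3 − E + (2 + x) = 2.
Multiply by 6: 2·(2E) − 3·(2E) + 6·(2 + x) = 12, i.e. 12 + 6x − (14 + 4x) = 12.
Collecting terms: 2x − 2 = 12, so 2x = 14, so x = 7.
Then 2E = 14 + 4·7 = 42, so E = 21, V = 2E/3 = 14, F = 2 + 7 = 9.

7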